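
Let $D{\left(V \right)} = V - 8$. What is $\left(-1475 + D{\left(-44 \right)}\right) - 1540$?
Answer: $-3067$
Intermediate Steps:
$D{\left(V \right)} = -8 + V$
$\left(-1475 + D{\left(-44 \right)}\right) - 1540 = \left(-1475 - 52\right) - 1540 = -1527 - 1540 = -3067$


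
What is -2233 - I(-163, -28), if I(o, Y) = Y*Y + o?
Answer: -2854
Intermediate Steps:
I(o, Y) = o + Y² (I(o, Y) = Y² + o = o + Y²)
-2233 - I(-163, -28) = -2233 - (-163 + (-28)²) = -2233 - (-163 + 784) = -2233 - 1*621 = -2233 - 621 = -2854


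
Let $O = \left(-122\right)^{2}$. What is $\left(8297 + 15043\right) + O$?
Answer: $38224$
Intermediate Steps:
$O = 14884$
$\left(8297 + 15043\right) + O = \left(8297 + 15043\right) + 14884 = 23340 + 14884 = 38224$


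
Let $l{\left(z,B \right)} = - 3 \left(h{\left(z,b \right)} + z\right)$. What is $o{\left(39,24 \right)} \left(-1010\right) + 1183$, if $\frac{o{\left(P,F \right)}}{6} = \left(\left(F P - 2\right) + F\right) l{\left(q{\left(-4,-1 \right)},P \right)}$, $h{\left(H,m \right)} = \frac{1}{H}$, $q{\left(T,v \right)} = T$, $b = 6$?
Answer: $-74018687$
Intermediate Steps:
$l{\left(z,B \right)} = - 3 z - \frac{3}{z}$ ($l{\left(z,B \right)} = - 3 \left(\frac{1}{z} + z\right) = - 3 \left(z + \frac{1}{z}\right) = - 3 z - \frac{3}{z}$)
$o{\left(P,F \right)} = -153 + \frac{153 F}{2} + \frac{153 F P}{2}$ ($o{\left(P,F \right)} = 6 \left(\left(F P - 2\right) + F\right) \left(\left(-3\right) \left(-4\right) - \frac{3}{-4}\right) = 6 \left(\left(-2 + F P\right) + F\right) \left(12 - - \frac{3}{4}\right) = 6 \left(-2 + F + F P\right) \left(12 + \frac{3}{4}\right) = 6 \left(-2 + F + F P\right) \frac{51}{4} = 6 \left(- \frac{51}{2} + \frac{51 F}{4} + \frac{51 F P}{4}\right) = -153 + \frac{153 F}{2} + \frac{153 F P}{2}$)
$o{\left(39,24 \right)} \left(-1010\right) + 1183 = \left(-153 + \frac{153}{2} \cdot 24 + \frac{153}{2} \cdot 24 \cdot 39\right) \left(-1010\right) + 1183 = \left(-153 + 1836 + 71604\right) \left(-1010\right) + 1183 = 73287 \left(-1010\right) + 1183 = -74019870 + 1183 = -74018687$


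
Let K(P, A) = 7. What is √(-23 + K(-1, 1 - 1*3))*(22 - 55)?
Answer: -132*I ≈ -132.0*I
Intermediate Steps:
√(-23 + K(-1, 1 - 1*3))*(22 - 55) = √(-23 + 7)*(22 - 55) = √(-16)*(-33) = (4*I)*(-33) = -132*I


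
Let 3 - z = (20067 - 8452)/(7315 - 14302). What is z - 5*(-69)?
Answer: 2443091/6987 ≈ 349.66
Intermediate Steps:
z = 32576/6987 (z = 3 - (20067 - 8452)/(7315 - 14302) = 3 - 11615/(-6987) = 3 - 11615*(-1)/6987 = 3 - 1*(-11615/6987) = 3 + 11615/6987 = 32576/6987 ≈ 4.6624)
z - 5*(-69) = 32576/6987 - 5*(-69) = 32576/6987 + 345 = 2443091/6987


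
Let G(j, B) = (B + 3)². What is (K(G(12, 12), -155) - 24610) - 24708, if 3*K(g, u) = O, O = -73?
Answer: -148027/3 ≈ -49342.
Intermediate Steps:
G(j, B) = (3 + B)²
K(g, u) = -73/3 (K(g, u) = (⅓)*(-73) = -73/3)
(K(G(12, 12), -155) - 24610) - 24708 = (-73/3 - 24610) - 24708 = -73903/3 - 24708 = -148027/3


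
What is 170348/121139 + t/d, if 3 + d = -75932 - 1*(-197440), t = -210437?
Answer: -4793994003/14718994195 ≈ -0.32570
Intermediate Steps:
d = 121505 (d = -3 + (-75932 - 1*(-197440)) = -3 + (-75932 + 197440) = -3 + 121508 = 121505)
170348/121139 + t/d = 170348/121139 - 210437/121505 = -4793994003/14718994195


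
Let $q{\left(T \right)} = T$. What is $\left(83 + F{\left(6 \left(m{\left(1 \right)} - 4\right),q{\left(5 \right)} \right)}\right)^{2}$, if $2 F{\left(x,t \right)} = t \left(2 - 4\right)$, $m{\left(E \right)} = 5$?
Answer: $6084$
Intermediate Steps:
$F{\left(x,t \right)} = - t$ ($F{\left(x,t \right)} = \frac{t \left(2 - 4\right)}{2} = \frac{t \left(-2\right)}{2} = \frac{\left(-2\right) t}{2} = - t$)
$\left(83 + F{\left(6 \left(m{\left(1 \right)} - 4\right),q{\left(5 \right)} \right)}\right)^{2} = \left(83 - 5\right)^{2} = 78^{2} = 6084$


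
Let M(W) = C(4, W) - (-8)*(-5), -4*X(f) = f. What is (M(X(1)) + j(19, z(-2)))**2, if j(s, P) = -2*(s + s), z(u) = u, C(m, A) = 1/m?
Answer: 214369/16 ≈ 13398.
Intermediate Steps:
X(f) = -f/4
M(W) = -159/4 (M(W) = 1/4 - (-8)*(-5) = 1/4 - 4*10 = 1/4 - 40 = -159/4)
j(s, P) = -4*s
(M(X(1)) + j(19, z(-2)))**2 = (-159/4 - 4*19)**2 = (-159/4 - 76)**2 = (-463/4)**2 = 214369/16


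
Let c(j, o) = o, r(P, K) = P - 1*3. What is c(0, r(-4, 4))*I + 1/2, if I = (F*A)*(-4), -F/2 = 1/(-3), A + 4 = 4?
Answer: ½ ≈ 0.50000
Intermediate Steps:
A = 0 (A = -4 + 4 = 0)
r(P, K) = -3 + P (r(P, K) = P - 3 = -3 + P)
F = ⅔ (F = -2/(-3) = -2*(-1)/3 = -2*(-⅓) = ⅔ ≈ 0.66667)
I = 0 (I = ((⅔)*0)*(-4) = 0*(-4) = 0)
c(0, r(-4, 4))*I + 1/2 = (-3 - 4)*0 + 1/2 = -7*0 + ½ = 0 + ½ = ½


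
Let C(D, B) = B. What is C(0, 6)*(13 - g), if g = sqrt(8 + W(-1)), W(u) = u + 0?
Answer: 78 - 6*sqrt(7) ≈ 62.125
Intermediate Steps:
W(u) = u
g = sqrt(7) (g = sqrt(8 - 1) = sqrt(7) ≈ 2.6458)
C(0, 6)*(13 - g) = 6*(13 - sqrt(7)) = 78 - 6*sqrt(7)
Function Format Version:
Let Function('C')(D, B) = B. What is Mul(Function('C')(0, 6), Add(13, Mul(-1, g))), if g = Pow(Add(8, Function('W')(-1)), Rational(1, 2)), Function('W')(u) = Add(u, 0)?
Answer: Add(78, Mul(-6, Pow(7, Rational(1, 2)))) ≈ 62.125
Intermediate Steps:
Function('W')(u) = u
g = Pow(7, Rational(1, 2)) (g = Pow(Add(8, -1), Rational(1, 2)) = Pow(7, Rational(1, 2)) ≈ 2.6458)
Mul(Function('C')(0, 6), Add(13, Mul(-1, g))) = Mul(6, Add(13, Mul(-1, Pow(7, Rational(1, 2))))) = Add(78, Mul(-6, Pow(7, Rational(1, 2))))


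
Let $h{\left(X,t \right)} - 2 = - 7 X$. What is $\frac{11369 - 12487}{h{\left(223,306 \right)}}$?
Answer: $\frac{1118}{1559} \approx 0.71713$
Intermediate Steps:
$h{\left(X,t \right)} = 2 - 7 X$
$\frac{11369 - 12487}{h{\left(223,306 \right)}} = \frac{11369 - 12487}{2 - 1561} = - \frac{1118}{2 - 1561} = - \frac{1118}{-1559} = \left(-1118\right) \left(- \frac{1}{1559}\right) = \frac{1118}{1559}$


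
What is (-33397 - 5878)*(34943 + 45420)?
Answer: -3156256825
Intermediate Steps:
(-33397 - 5878)*(34943 + 45420) = -39275*80363 = -3156256825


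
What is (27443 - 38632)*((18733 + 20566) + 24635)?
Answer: -715357526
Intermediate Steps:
(27443 - 38632)*((18733 + 20566) + 24635) = -11189*(39299 + 24635) = -11189*63934 = -715357526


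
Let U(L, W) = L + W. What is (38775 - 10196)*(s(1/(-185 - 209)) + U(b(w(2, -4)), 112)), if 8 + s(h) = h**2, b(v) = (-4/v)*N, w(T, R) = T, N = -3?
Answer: 488013889419/155236 ≈ 3.1437e+6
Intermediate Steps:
b(v) = 12/v (b(v) = -4/v*(-3) = 12/v)
s(h) = -8 + h**2
(38775 - 10196)*(s(1/(-185 - 209)) + U(b(w(2, -4)), 112)) = (38775 - 10196)*((-8 + (1/(-185 - 209))**2) + (12/2 + 112)) = 28579*((-8 + (1/(-394))**2) + (12*(1/2) + 112)) = 28579*((-8 + (-1/394)**2) + (6 + 112)) = 28579*((-8 + 1/155236) + 118) = 28579*(-1241887/155236 + 118) = 28579*(17075961/155236) = 488013889419/155236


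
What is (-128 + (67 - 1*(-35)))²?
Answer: 676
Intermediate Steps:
(-128 + (67 - 1*(-35)))² = (-128 + (67 + 35))² = (-128 + 102)² = (-26)² = 676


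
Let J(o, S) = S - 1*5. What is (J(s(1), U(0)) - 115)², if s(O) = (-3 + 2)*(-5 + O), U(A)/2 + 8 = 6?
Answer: 15376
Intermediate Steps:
U(A) = -4 (U(A) = -16 + 2*6 = -16 + 12 = -4)
s(O) = 5 - O (s(O) = -(-5 + O) = 5 - O)
J(o, S) = -5 + S (J(o, S) = S - 5 = -5 + S)
(J(s(1), U(0)) - 115)² = ((-5 - 4) - 115)² = (-9 - 115)² = (-124)² = 15376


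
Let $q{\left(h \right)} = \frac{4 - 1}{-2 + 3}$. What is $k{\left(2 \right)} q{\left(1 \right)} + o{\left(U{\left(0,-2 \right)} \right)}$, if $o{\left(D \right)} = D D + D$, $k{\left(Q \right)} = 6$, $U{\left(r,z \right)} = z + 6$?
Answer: $38$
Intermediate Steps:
$U{\left(r,z \right)} = 6 + z$
$q{\left(h \right)} = 3$ ($q{\left(h \right)} = \frac{3}{1} = 3 \cdot 1 = 3$)
$o{\left(D \right)} = D + D^{2}$ ($o{\left(D \right)} = D^{2} + D = D + D^{2}$)
$k{\left(2 \right)} q{\left(1 \right)} + o{\left(U{\left(0,-2 \right)} \right)} = 6 \cdot 3 + \left(6 - 2\right) \left(1 + \left(6 - 2\right)\right) = 18 + 4 \left(1 + 4\right) = 18 + 4 \cdot 5 = 18 + 20 = 38$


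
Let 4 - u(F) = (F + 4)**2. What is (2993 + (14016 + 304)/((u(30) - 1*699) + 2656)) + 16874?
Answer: 3201451/161 ≈ 19885.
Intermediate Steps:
u(F) = 4 - (4 + F)**2 (u(F) = 4 - (F + 4)**2 = 4 - (4 + F)**2)
(2993 + (14016 + 304)/((u(30) - 1*699) + 2656)) + 16874 = (2993 + (14016 + 304)/(((4 - (4 + 30)**2) - 1*699) + 2656)) + 16874 = (2993 + 14320/(((4 - 1*34**2) - 699) + 2656)) + 16874 = (2993 + 14320/(((4 - 1*1156) - 699) + 2656)) + 16874 = (2993 + 14320/(((4 - 1156) - 699) + 2656)) + 16874 = (2993 + 14320/((-1152 - 699) + 2656)) + 16874 = (2993 + 14320/(-1851 + 2656)) + 16874 = (2993 + 14320/805) + 16874 = (2993 + 14320*(1/805)) + 16874 = (2993 + 2864/161) + 16874 = 484737/161 + 16874 = 3201451/161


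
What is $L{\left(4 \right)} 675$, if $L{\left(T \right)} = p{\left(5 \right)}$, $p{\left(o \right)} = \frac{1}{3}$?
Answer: $225$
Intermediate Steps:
$p{\left(o \right)} = \frac{1}{3}$
$L{\left(T \right)} = \frac{1}{3}$
$L{\left(4 \right)} 675 = \frac{1}{3} \cdot 675 = 225$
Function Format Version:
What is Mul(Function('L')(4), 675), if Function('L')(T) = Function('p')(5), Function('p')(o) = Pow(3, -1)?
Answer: 225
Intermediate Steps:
Function('p')(o) = Rational(1, 3)
Function('L')(T) = Rational(1, 3)
Mul(Function('L')(4), 675) = Mul(Rational(1, 3), 675) = 225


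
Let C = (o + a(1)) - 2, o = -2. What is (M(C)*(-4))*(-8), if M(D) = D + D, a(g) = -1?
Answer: -320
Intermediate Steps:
C = -5 (C = (-2 - 1) - 2 = -3 - 2 = -5)
M(D) = 2*D
(M(C)*(-4))*(-8) = ((2*(-5))*(-4))*(-8) = -10*(-4)*(-8) = 40*(-8) = -320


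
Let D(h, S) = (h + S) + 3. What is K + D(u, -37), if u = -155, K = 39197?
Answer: 39008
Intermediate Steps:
D(h, S) = 3 + S + h (D(h, S) = (S + h) + 3 = 3 + S + h)
K + D(u, -37) = 39197 + (3 - 37 - 155) = 39197 - 189 = 39008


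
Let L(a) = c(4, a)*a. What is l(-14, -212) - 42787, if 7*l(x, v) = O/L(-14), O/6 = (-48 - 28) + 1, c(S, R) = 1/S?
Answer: -2095663/49 ≈ -42769.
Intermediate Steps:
c(S, R) = 1/S
L(a) = a/4
O = -450 (O = 6*((-48 - 28) + 1) = 6*(-76 + 1) = 6*(-75) = -450)
l(x, v) = 900/49 (l(x, v) = (-450/((¼)*(-14)))/7 = (-450/(-7/2))/7 = (-450*(-2/7))/7 = (⅐)*(900/7) = 900/49)
l(-14, -212) - 42787 = 900/49 - 42787 = -2095663/49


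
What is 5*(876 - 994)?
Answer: -590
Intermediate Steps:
5*(876 - 994) = 5*(-118) = -590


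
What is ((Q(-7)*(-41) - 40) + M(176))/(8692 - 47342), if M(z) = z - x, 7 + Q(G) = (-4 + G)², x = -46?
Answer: 2246/19325 ≈ 0.11622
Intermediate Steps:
Q(G) = -7 + (-4 + G)²
M(z) = 46 + z (M(z) = z - 1*(-46) = z + 46 = 46 + z)
((Q(-7)*(-41) - 40) + M(176))/(8692 - 47342) = (((-7 + (-4 - 7)²)*(-41) - 40) + (46 + 176))/(8692 - 47342) = (((-7 + (-11)²)*(-41) - 40) + 222)/(-38650) = (((-7 + 121)*(-41) - 40) + 222)*(-1/38650) = ((114*(-41) - 40) + 222)*(-1/38650) = ((-4674 - 40) + 222)*(-1/38650) = (-4714 + 222)*(-1/38650) = -4492*(-1/38650) = 2246/19325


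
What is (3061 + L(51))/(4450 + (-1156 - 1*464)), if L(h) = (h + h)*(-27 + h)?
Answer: 5509/2830 ≈ 1.9466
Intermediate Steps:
L(h) = 2*h*(-27 + h) (L(h) = (2*h)*(-27 + h) = 2*h*(-27 + h))
(3061 + L(51))/(4450 + (-1156 - 1*464)) = (3061 + 2*51*(-27 + 51))/(4450 + (-1156 - 1*464)) = (3061 + 2*51*24)/(4450 + (-1156 - 464)) = (3061 + 2448)/(4450 - 1620) = 5509/2830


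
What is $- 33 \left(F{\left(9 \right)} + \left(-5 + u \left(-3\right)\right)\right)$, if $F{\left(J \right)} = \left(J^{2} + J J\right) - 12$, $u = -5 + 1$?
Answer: $-5181$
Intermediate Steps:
$u = -4$
$F{\left(J \right)} = -12 + 2 J^{2}$ ($F{\left(J \right)} = \left(J^{2} + J^{2}\right) - 12 = 2 J^{2} - 12 = -12 + 2 J^{2}$)
$- 33 \left(F{\left(9 \right)} + \left(-5 + u \left(-3\right)\right)\right) = - 33 \left(\left(-12 + 2 \cdot 9^{2}\right) - -7\right) = - 33 \left(\left(-12 + 2 \cdot 81\right) + \left(-5 + 12\right)\right) = - 33 \left(\left(-12 + 162\right) + 7\right) = - 33 \left(150 + 7\right) = \left(-33\right) 157 = -5181$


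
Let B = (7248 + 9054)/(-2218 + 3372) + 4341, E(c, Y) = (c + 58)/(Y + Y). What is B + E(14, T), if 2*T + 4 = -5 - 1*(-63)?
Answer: 7541032/1731 ≈ 4356.5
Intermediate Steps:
T = 27 (T = -2 + (-5 - 1*(-63))/2 = -2 + (-5 + 63)/2 = -2 + (1/2)*58 = -2 + 29 = 27)
E(c, Y) = (58 + c)/(2*Y) (E(c, Y) = (58 + c)/((2*Y)) = (58 + c)*(1/(2*Y)) = (58 + c)/(2*Y))
B = 2512908/577 (B = 16302/1154 + 4341 = 16302*(1/1154) + 4341 = 8151/577 + 4341 = 2512908/577 ≈ 4355.1)
B + E(14, T) = 2512908/577 + (1/2)*(58 + 14)/27 = 2512908/577 + (1/2)*(1/27)*72 = 2512908/577 + 4/3 = 7541032/1731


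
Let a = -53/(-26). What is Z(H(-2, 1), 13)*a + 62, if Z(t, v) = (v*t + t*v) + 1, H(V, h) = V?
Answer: -1091/26 ≈ -41.962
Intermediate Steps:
a = 53/26 (a = -53*(-1/26) = 53/26 ≈ 2.0385)
Z(t, v) = 1 + 2*t*v (Z(t, v) = (t*v + t*v) + 1 = 2*t*v + 1 = 1 + 2*t*v)
Z(H(-2, 1), 13)*a + 62 = (1 + 2*(-2)*13)*(53/26) + 62 = (1 - 52)*(53/26) + 62 = -51*53/26 + 62 = -2703/26 + 62 = -1091/26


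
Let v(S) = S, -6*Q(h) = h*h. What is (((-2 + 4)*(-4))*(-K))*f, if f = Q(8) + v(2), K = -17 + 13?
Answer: 832/3 ≈ 277.33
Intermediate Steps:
Q(h) = -h²/6 (Q(h) = -h*h/6 = -h²/6)
K = -4
f = -26/3 (f = -⅙*8² + 2 = -⅙*64 + 2 = -32/3 + 2 = -26/3 ≈ -8.6667)
(((-2 + 4)*(-4))*(-K))*f = (((-2 + 4)*(-4))*(-1*(-4)))*(-26/3) = ((2*(-4))*4)*(-26/3) = -8*4*(-26/3) = -32*(-26/3) = 832/3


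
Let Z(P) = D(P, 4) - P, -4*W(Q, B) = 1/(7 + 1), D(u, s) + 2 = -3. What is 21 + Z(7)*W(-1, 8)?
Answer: 171/8 ≈ 21.375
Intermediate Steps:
D(u, s) = -5 (D(u, s) = -2 - 3 = -5)
W(Q, B) = -1/32 (W(Q, B) = -1/(4*(7 + 1)) = -¼/8 = -¼*⅛ = -1/32)
Z(P) = -5 - P
21 + Z(7)*W(-1, 8) = 21 + (-5 - 1*7)*(-1/32) = 21 + (-5 - 7)*(-1/32) = 21 - 12*(-1/32) = 21 + 3/8 = 171/8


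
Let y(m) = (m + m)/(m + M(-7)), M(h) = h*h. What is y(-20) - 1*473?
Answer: -13757/29 ≈ -474.38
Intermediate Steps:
M(h) = h²
y(m) = 2*m/(49 + m) (y(m) = (m + m)/(m + (-7)²) = (2*m)/(m + 49) = (2*m)/(49 + m) = 2*m/(49 + m))
y(-20) - 1*473 = 2*(-20)/(49 - 20) - 1*473 = 2*(-20)/29 - 473 = 2*(-20)*(1/29) - 473 = -40/29 - 473 = -13757/29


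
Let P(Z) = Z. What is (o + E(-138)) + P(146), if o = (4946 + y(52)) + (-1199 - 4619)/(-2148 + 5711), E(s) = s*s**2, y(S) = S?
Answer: -9345498282/3563 ≈ -2.6229e+6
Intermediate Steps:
E(s) = s**3
o = 17802056/3563 (o = (4946 + 52) + (-1199 - 4619)/(-2148 + 5711) = 4998 - 5818/3563 = 17802056/3563 ≈ 4996.4)
(o + E(-138)) + P(146) = (17802056/3563 + (-138)**3) + 146 = (17802056/3563 - 2628072) + 146 = -9346018480/3563 + 146 = -9345498282/3563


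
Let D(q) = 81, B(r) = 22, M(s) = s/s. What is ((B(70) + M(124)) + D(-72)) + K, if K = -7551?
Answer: -7447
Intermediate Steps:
M(s) = 1
((B(70) + M(124)) + D(-72)) + K = ((22 + 1) + 81) - 7551 = (23 + 81) - 7551 = 104 - 7551 = -7447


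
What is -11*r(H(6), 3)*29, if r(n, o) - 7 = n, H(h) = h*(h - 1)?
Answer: -11803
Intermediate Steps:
H(h) = h*(-1 + h)
r(n, o) = 7 + n
-11*r(H(6), 3)*29 = -11*(7 + 6*(-1 + 6))*29 = -11*(7 + 6*5)*29 = -11*(7 + 30)*29 = -11*37*29 = -407*29 = -11803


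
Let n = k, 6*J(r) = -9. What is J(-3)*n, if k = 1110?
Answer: -1665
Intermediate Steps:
J(r) = -3/2 (J(r) = (⅙)*(-9) = -3/2)
n = 1110
J(-3)*n = -3/2*1110 = -1665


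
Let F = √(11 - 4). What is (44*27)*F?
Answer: 1188*√7 ≈ 3143.2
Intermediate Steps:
F = √7 ≈ 2.6458
(44*27)*F = (44*27)*√7 = 1188*√7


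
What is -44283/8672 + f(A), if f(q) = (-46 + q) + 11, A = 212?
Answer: 1490661/8672 ≈ 171.89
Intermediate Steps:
f(q) = -35 + q
-44283/8672 + f(A) = -44283/8672 + (-35 + 212) = -44283*1/8672 + 177 = -44283/8672 + 177 = 1490661/8672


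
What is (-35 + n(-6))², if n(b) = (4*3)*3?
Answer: 1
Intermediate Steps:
n(b) = 36 (n(b) = 12*3 = 36)
(-35 + n(-6))² = (-35 + 36)² = 1² = 1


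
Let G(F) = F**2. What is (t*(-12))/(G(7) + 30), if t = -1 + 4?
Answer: -36/79 ≈ -0.45570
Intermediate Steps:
t = 3
(t*(-12))/(G(7) + 30) = (3*(-12))/(7**2 + 30) = -36/(49 + 30) = -36/79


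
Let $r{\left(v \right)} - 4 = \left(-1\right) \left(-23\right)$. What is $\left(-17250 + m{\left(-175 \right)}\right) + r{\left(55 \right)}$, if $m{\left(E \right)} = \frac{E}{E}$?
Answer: $-17222$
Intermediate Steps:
$r{\left(v \right)} = 27$ ($r{\left(v \right)} = 4 - -23 = 4 + 23 = 27$)
$m{\left(E \right)} = 1$
$\left(-17250 + m{\left(-175 \right)}\right) + r{\left(55 \right)} = \left(-17250 + 1\right) + 27 = -17249 + 27 = -17222$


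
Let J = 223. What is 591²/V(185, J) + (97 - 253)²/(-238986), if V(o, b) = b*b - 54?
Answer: 4570243237/659534975 ≈ 6.9295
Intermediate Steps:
V(o, b) = -54 + b² (V(o, b) = b² - 54 = -54 + b²)
591²/V(185, J) + (97 - 253)²/(-238986) = 591²/(-54 + 223²) + (97 - 253)²/(-238986) = 349281/(-54 + 49729) + (-156)²*(-1/238986) = 349281/49675 + 24336*(-1/238986) = 349281*(1/49675) - 1352/13277 = 349281/49675 - 1352/13277 = 4570243237/659534975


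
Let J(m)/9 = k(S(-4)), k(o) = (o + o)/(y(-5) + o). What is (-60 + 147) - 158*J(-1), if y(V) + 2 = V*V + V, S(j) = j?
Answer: 6297/7 ≈ 899.57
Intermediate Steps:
y(V) = -2 + V + V² (y(V) = -2 + (V*V + V) = -2 + (V² + V) = -2 + (V + V²) = -2 + V + V²)
k(o) = 2*o/(18 + o) (k(o) = (o + o)/((-2 - 5 + (-5)²) + o) = (2*o)/((-2 - 5 + 25) + o) = (2*o)/(18 + o) = 2*o/(18 + o))
J(m) = -36/7 (J(m) = 9*(2*(-4)/(18 - 4)) = 9*(2*(-4)/14) = 9*(2*(-4)*(1/14)) = 9*(-4/7) = -36/7)
(-60 + 147) - 158*J(-1) = (-60 + 147) - 158*(-36/7) = 87 + 5688/7 = 6297/7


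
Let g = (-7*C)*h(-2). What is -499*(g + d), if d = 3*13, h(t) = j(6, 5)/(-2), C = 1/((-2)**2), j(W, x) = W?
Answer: -88323/4 ≈ -22081.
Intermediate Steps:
C = 1/4 ≈ 0.25000
h(t) = -3 (h(t) = 6/(-2) = 6*(-1/2) = -3)
g = 21/4 (g = -7*1/4*(-3) = -7/4*(-3) = 21/4 ≈ 5.2500)
d = 39
-499*(g + d) = -499*(21/4 + 39) = -499*177/4 = -88323/4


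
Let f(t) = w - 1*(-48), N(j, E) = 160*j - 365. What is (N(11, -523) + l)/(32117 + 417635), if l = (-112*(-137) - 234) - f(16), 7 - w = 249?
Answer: 16699/449752 ≈ 0.037129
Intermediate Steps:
w = -242 (w = 7 - 1*249 = 7 - 249 = -242)
N(j, E) = -365 + 160*j
f(t) = -194 (f(t) = -242 - 1*(-48) = -242 + 48 = -194)
l = 15304 (l = (-112*(-137) - 234) - 1*(-194) = (15344 - 234) + 194 = 15110 + 194 = 15304)
(N(11, -523) + l)/(32117 + 417635) = ((-365 + 160*11) + 15304)/(32117 + 417635) = ((-365 + 1760) + 15304)/449752 = (1395 + 15304)*(1/449752) = 16699*(1/449752) = 16699/449752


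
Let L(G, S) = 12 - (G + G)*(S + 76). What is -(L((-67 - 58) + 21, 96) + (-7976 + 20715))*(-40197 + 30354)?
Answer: 477651261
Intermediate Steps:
L(G, S) = 12 - 2*G*(76 + S)
-(L((-67 - 58) + 21, 96) + (-7976 + 20715))*(-40197 + 30354) = -((12 - 152*((-67 - 58) + 21) - 2*((-67 - 58) + 21)*96) + (-7976 + 20715))*(-40197 + 30354) = -((12 - 152*(-125 + 21) - 2*(-125 + 21)*96) + 12739)*(-9843) = -((12 - 152*(-104) - 2*(-104)*96) + 12739)*(-9843) = -((12 + 15808 + 19968) + 12739)*(-9843) = -(35788 + 12739)*(-9843) = -48527*(-9843) = -1*(-477651261) = 477651261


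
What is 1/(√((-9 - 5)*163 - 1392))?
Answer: -I*√3674/3674 ≈ -0.016498*I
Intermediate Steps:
1/(√((-9 - 5)*163 - 1392)) = 1/(√(-14*163 - 1392)) = 1/(√(-2282 - 1392)) = 1/(√(-3674)) = 1/(I*√3674) = -I*√3674/3674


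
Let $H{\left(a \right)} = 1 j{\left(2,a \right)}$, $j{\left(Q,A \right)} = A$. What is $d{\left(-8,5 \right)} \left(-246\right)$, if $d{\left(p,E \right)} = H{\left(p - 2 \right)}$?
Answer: $2460$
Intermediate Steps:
$H{\left(a \right)} = a$ ($H{\left(a \right)} = 1 a = a$)
$d{\left(p,E \right)} = -2 + p$ ($d{\left(p,E \right)} = p - 2 = -2 + p$)
$d{\left(-8,5 \right)} \left(-246\right) = \left(-2 - 8\right) \left(-246\right) = \left(-10\right) \left(-246\right) = 2460$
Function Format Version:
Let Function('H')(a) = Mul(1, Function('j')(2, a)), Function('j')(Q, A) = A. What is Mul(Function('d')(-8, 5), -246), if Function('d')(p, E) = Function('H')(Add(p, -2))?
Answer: 2460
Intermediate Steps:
Function('H')(a) = a (Function('H')(a) = Mul(1, a) = a)
Function('d')(p, E) = Add(-2, p) (Function('d')(p, E) = Add(p, -2) = Add(-2, p))
Mul(Function('d')(-8, 5), -246) = Mul(Add(-2, -8), -246) = Mul(-10, -246) = 2460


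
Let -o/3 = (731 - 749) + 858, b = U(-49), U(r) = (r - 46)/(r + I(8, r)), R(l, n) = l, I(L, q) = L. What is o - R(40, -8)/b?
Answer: -48208/19 ≈ -2537.3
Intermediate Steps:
U(r) = (-46 + r)/(8 + r) (U(r) = (r - 46)/(r + 8) = (-46 + r)/(8 + r))
b = 95/41 (b = (-46 - 49)/(8 - 49) = -95/(-41) = -1/41*(-95) = 95/41 ≈ 2.3171)
o = -2520 (o = -3*((731 - 749) + 858) = -3*(-18 + 858) = -3*840 = -2520)
o - R(40, -8)/b = -2520 - 40/95/41 = -2520 - 40*41/95 = -2520 - 1*328/19 = -2520 - 328/19 = -48208/19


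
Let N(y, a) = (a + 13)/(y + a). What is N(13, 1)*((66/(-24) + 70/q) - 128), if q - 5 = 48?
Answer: -27439/212 ≈ -129.43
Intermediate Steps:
q = 53 (q = 5 + 48 = 53)
N(y, a) = (13 + a)/(a + y)
N(13, 1)*((66/(-24) + 70/q) - 128) = ((13 + 1)/(1 + 13))*((66/(-24) + 70/53) - 128) = (14/14)*((66*(-1/24) + 70*(1/53)) - 128) = ((1/14)*14)*((-11/4 + 70/53) - 128) = 1*(-303/212 - 128) = 1*(-27439/212) = -27439/212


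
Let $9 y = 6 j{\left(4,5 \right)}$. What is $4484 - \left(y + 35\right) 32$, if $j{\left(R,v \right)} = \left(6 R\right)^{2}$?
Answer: $-8924$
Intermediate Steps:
$j{\left(R,v \right)} = 36 R^{2}$
$y = 384$ ($y = \frac{6 \cdot 36 \cdot 4^{2}}{9} = \frac{6 \cdot 36 \cdot 16}{9} = \frac{6 \cdot 576}{9} = \frac{1}{9} \cdot 3456 = 384$)
$4484 - \left(y + 35\right) 32 = 4484 - \left(384 + 35\right) 32 = 4484 - 419 \cdot 32 = 4484 - 13408 = -8924$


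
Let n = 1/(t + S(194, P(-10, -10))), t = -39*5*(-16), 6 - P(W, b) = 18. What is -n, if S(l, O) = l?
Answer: -1/3314 ≈ -0.00030175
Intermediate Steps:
P(W, b) = -12 (P(W, b) = 6 - 1*18 = 6 - 18 = -12)
t = 3120 (t = -195*(-16) = 3120)
n = 1/3314 (n = 1/(3120 + 194) = 1/3314 ≈ 0.00030175)
-n = -1*1/3314 = -1/3314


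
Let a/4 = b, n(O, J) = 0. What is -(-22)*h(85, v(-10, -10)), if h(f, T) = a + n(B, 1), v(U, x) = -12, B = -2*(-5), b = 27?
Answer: 2376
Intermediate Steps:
B = 10
a = 108 (a = 4*27 = 108)
h(f, T) = 108 (h(f, T) = 108 + 0 = 108)
-(-22)*h(85, v(-10, -10)) = -(-22)*108 = -1*(-2376) = 2376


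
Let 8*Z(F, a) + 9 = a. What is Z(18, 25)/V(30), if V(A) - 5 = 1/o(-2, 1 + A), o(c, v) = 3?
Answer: 3/8 ≈ 0.37500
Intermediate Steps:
Z(F, a) = -9/8 + a/8
V(A) = 16/3 (V(A) = 5 + 1/3 = 5 + ⅓ = 16/3)
Z(18, 25)/V(30) = (-9/8 + (⅛)*25)/(16/3) = (-9/8 + 25/8)*(3/16) = 2*(3/16) = 3/8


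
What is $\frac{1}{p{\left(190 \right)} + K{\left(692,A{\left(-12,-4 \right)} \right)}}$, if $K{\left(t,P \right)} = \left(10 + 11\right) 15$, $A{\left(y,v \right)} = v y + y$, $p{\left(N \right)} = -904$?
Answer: $- \frac{1}{589} \approx -0.0016978$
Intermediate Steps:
$A{\left(y,v \right)} = y + v y$
$K{\left(t,P \right)} = 315$ ($K{\left(t,P \right)} = 21 \cdot 15 = 315$)
$\frac{1}{p{\left(190 \right)} + K{\left(692,A{\left(-12,-4 \right)} \right)}} = \frac{1}{-904 + 315} = \frac{1}{-589} = - \frac{1}{589}$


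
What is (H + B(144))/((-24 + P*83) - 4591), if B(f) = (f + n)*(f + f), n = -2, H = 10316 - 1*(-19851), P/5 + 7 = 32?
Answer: 71063/5760 ≈ 12.337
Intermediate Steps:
P = 125 (P = -35 + 5*32 = -35 + 160 = 125)
H = 30167 (H = 10316 + 19851 = 30167)
B(f) = 2*f*(-2 + f) (B(f) = (f - 2)*(f + f) = (-2 + f)*(2*f) = 2*f*(-2 + f))
(H + B(144))/((-24 + P*83) - 4591) = (30167 + 2*144*(-2 + 144))/((-24 + 125*83) - 4591) = (30167 + 2*144*142)/((-24 + 10375) - 4591) = (30167 + 40896)/(10351 - 4591) = 71063/5760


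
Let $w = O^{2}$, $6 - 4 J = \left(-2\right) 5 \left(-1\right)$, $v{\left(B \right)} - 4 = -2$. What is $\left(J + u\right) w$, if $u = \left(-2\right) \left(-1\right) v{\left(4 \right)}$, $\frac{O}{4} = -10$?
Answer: $4800$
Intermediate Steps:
$O = -40$ ($O = 4 \left(-10\right) = -40$)
$v{\left(B \right)} = 2$ ($v{\left(B \right)} = 4 - 2 = 2$)
$J = -1$ ($J = \frac{3}{2} - \frac{\left(-2\right) 5 \left(-1\right)}{4} = \frac{3}{2} - \frac{\left(-10\right) \left(-1\right)}{4} = \frac{3}{2} - \frac{5}{2} = -1$)
$w = 1600$ ($w = \left(-40\right)^{2} = 1600$)
$u = 4$ ($u = \left(-2\right) \left(-1\right) 2 = 2 \cdot 2 = 4$)
$\left(J + u\right) w = \left(-1 + 4\right) 1600 = 3 \cdot 1600 = 4800$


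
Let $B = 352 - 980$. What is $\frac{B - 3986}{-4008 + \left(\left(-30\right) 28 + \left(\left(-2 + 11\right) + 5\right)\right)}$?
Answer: $\frac{2307}{2417} \approx 0.95449$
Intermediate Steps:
$B = -628$ ($B = 352 - 980 = -628$)
$\frac{B - 3986}{-4008 + \left(\left(-30\right) 28 + \left(\left(-2 + 11\right) + 5\right)\right)} = \frac{-628 - 3986}{-4008 + \left(\left(-30\right) 28 + \left(\left(-2 + 11\right) + 5\right)\right)} = - \frac{4614}{-4008 + \left(-840 + \left(9 + 5\right)\right)} = - \frac{4614}{-4008 + \left(-840 + 14\right)} = - \frac{4614}{-4008 - 826} = - \frac{4614}{-4834} = \left(-4614\right) \left(- \frac{1}{4834}\right) = \frac{2307}{2417}$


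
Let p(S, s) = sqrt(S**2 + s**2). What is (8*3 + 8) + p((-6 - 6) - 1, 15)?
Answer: 32 + sqrt(394) ≈ 51.849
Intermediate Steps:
(8*3 + 8) + p((-6 - 6) - 1, 15) = (8*3 + 8) + sqrt(((-6 - 6) - 1)**2 + 15**2) = (24 + 8) + sqrt((-12 - 1)**2 + 225) = 32 + sqrt((-13)**2 + 225) = 32 + sqrt(169 + 225) = 32 + sqrt(394)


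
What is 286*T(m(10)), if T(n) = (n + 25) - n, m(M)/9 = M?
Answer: 7150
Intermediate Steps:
m(M) = 9*M
T(n) = 25 (T(n) = (25 + n) - n = 25)
286*T(m(10)) = 286*25 = 7150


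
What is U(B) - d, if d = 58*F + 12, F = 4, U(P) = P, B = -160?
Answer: -404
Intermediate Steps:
d = 244 (d = 58*4 + 12 = 232 + 12 = 244)
U(B) - d = -160 - 1*244 = -160 - 244 = -404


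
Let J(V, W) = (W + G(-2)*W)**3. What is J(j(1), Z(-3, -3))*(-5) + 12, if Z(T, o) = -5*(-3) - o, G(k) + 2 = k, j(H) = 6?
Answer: 787332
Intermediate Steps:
G(k) = -2 + k
Z(T, o) = 15 - o
J(V, W) = -27*W**3 (J(V, W) = (W + (-2 - 2)*W)**3 = (W - 4*W)**3 = (-3*W)**3 = -27*W**3)
J(j(1), Z(-3, -3))*(-5) + 12 = -27*(15 - 1*(-3))**3*(-5) + 12 = -27*(15 + 3)**3*(-5) + 12 = -27*18**3*(-5) + 12 = -27*5832*(-5) + 12 = -157464*(-5) + 12 = 787320 + 12 = 787332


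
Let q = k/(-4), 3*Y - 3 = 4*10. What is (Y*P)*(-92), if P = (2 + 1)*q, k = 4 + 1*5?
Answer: 8901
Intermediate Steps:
k = 9 (k = 4 + 5 = 9)
Y = 43/3 (Y = 1 + (4*10)/3 = 1 + (⅓)*40 = 1 + 40/3 = 43/3 ≈ 14.333)
q = -9/4 (q = 9/(-4) = 9*(-¼) = -9/4 ≈ -2.2500)
P = -27/4 (P = (2 + 1)*(-9/4) = 3*(-9/4) = -27/4 ≈ -6.7500)
(Y*P)*(-92) = ((43/3)*(-27/4))*(-92) = -387/4*(-92) = 8901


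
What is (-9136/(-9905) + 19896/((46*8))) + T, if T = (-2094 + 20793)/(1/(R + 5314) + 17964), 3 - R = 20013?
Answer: 6739434495569033/120285838399090 ≈ 56.029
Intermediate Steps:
R = -20010 (R = 3 - 1*20013 = 3 - 20013 = -20010)
T = 274800504/263998943 (T = (-2094 + 20793)/(1/(-20010 + 5314) + 17964) = 18699/(1/(-14696) + 17964) = 18699/(-1/14696 + 17964) = 18699/(263998943/14696) = 18699*(14696/263998943) = 274800504/263998943 ≈ 1.0409)
(-9136/(-9905) + 19896/((46*8))) + T = (-9136/(-9905) + 19896/((46*8))) + 274800504/263998943 = (-9136*(-1/9905) + 19896/368) + 274800504/263998943 = (9136/9905 + 19896*(1/368)) + 274800504/263998943 = (9136/9905 + 2487/46) + 274800504/263998943 = 25053991/455630 + 274800504/263998943 = 6739434495569033/120285838399090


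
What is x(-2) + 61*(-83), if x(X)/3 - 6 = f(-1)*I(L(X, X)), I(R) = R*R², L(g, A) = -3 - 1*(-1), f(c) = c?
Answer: -5021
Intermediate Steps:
L(g, A) = -2 (L(g, A) = -3 + 1 = -2)
I(R) = R³
x(X) = 42 (x(X) = 18 + 3*(-1*(-2)³) = 18 + 3*(-1*(-8)) = 18 + 3*8 = 18 + 24 = 42)
x(-2) + 61*(-83) = 42 + 61*(-83) = 42 - 5063 = -5021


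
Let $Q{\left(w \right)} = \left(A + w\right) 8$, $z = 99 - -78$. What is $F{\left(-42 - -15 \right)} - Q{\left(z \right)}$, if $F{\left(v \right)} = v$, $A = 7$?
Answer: $-1499$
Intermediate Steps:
$z = 177$ ($z = 99 + 78 = 177$)
$Q{\left(w \right)} = 56 + 8 w$ ($Q{\left(w \right)} = \left(7 + w\right) 8 = 56 + 8 w$)
$F{\left(-42 - -15 \right)} - Q{\left(z \right)} = \left(-42 - -15\right) - \left(56 + 8 \cdot 177\right) = \left(-42 + 15\right) - \left(56 + 1416\right) = -27 - 1472 = -1499$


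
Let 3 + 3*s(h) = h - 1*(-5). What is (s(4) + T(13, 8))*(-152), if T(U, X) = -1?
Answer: -152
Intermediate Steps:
s(h) = ⅔ + h/3 (s(h) = -1 + (h - 1*(-5))/3 = -1 + (h + 5)/3 = -1 + (5 + h)/3 = -1 + (5/3 + h/3) = ⅔ + h/3)
(s(4) + T(13, 8))*(-152) = ((⅔ + (⅓)*4) - 1)*(-152) = ((⅔ + 4/3) - 1)*(-152) = (2 - 1)*(-152) = 1*(-152) = -152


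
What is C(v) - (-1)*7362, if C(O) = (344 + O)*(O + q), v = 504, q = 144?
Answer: 556866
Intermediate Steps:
C(O) = (144 + O)*(344 + O) (C(O) = (344 + O)*(O + 144) = (344 + O)*(144 + O) = (144 + O)*(344 + O))
C(v) - (-1)*7362 = (49536 + 504**2 + 488*504) - (-1)*7362 = (49536 + 254016 + 245952) - 1*(-7362) = 549504 + 7362 = 556866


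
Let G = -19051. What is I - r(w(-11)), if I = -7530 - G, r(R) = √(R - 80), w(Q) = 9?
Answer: 11521 - I*√71 ≈ 11521.0 - 8.4261*I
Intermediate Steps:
r(R) = √(-80 + R)
I = 11521 (I = -7530 - 1*(-19051) = -7530 + 19051 = 11521)
I - r(w(-11)) = 11521 - √(-80 + 9) = 11521 - √(-71) = 11521 - I*√71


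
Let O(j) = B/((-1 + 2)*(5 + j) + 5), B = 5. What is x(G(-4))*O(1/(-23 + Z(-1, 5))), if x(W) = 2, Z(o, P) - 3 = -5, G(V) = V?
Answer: 250/249 ≈ 1.0040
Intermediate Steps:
Z(o, P) = -2 (Z(o, P) = 3 - 5 = -2)
O(j) = 5/(10 + j) (O(j) = 5/((-1 + 2)*(5 + j) + 5) = 5/(1*(5 + j) + 5) = 5/((5 + j) + 5) = 5/(10 + j))
x(G(-4))*O(1/(-23 + Z(-1, 5))) = 2*(5/(10 + 1/(-23 - 2))) = 2*(5/(10 + 1/(-25))) = 2*(5/(10 - 1/25)) = 2*(5/(249/25)) = 2*(5*(25/249)) = 2*(125/249) = 250/249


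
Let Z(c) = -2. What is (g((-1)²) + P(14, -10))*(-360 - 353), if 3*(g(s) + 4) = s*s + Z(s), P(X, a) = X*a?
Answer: 308729/3 ≈ 1.0291e+5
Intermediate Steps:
g(s) = -14/3 + s²/3 (g(s) = -4 + (s*s - 2)/3 = -4 + (s² - 2)/3 = -4 + (-2 + s²)/3 = -4 + (-⅔ + s²/3) = -14/3 + s²/3)
(g((-1)²) + P(14, -10))*(-360 - 353) = ((-14/3 + ((-1)²)²/3) + 14*(-10))*(-360 - 353) = ((-14/3 + (⅓)*1²) - 140)*(-713) = ((-14/3 + (⅓)*1) - 140)*(-713) = ((-14/3 + ⅓) - 140)*(-713) = (-13/3 - 140)*(-713) = -433/3*(-713) = 308729/3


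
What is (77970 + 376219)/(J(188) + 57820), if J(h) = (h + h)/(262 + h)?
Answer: 102192525/13009688 ≈ 7.8551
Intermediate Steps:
J(h) = 2*h/(262 + h) (J(h) = (2*h)/(262 + h) = 2*h/(262 + h))
(77970 + 376219)/(J(188) + 57820) = (77970 + 376219)/(2*188/(262 + 188) + 57820) = 454189/(2*188/450 + 57820) = 454189/(2*188*(1/450) + 57820) = 454189/(188/225 + 57820) = 454189/(13009688/225) = 454189*(225/13009688) = 102192525/13009688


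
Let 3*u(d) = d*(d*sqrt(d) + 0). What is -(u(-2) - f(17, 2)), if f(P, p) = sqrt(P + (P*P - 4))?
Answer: sqrt(302) - 4*I*sqrt(2)/3 ≈ 17.378 - 1.8856*I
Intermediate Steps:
f(P, p) = sqrt(-4 + P + P**2) (f(P, p) = sqrt(P + (P**2 - 4)) = sqrt(P + (-4 + P**2)) = sqrt(-4 + P + P**2))
u(d) = d**(5/2)/3 (u(d) = (d*(d*sqrt(d) + 0))/3 = (d*(d**(3/2) + 0))/3 = (d*d**(3/2))/3 = d**(5/2)/3)
-(u(-2) - f(17, 2)) = -((-2)**(5/2)/3 - sqrt(-4 + 17 + 17**2)) = -((4*I*sqrt(2))/3 - sqrt(-4 + 17 + 289)) = -(4*I*sqrt(2)/3 - sqrt(302)) = -(-sqrt(302) + 4*I*sqrt(2)/3) = sqrt(302) - 4*I*sqrt(2)/3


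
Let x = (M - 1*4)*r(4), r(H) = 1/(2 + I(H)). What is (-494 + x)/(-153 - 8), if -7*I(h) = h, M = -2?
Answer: 2491/805 ≈ 3.0944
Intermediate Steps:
I(h) = -h/7
r(H) = 1/(2 - H/7)
x = -21/5 (x = (-2 - 1*4)*(-7/(-14 + 4)) = (-2 - 4)*(-7/(-10)) = -(-42)*(-1)/10 = -6*7/10 = -21/5 ≈ -4.2000)
(-494 + x)/(-153 - 8) = (-494 - 21/5)/(-153 - 8) = -2491/5/(-161) = -2491/5*(-1/161) = 2491/805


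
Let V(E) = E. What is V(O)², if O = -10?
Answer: 100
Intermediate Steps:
V(O)² = (-10)² = 100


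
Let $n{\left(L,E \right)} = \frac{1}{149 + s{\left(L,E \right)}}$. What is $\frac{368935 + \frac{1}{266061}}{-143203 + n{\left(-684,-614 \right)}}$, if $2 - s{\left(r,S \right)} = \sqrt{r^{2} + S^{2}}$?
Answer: $- \frac{2888829858104376365536}{1121306199456670456701} + \frac{49079607518 \sqrt{211213}}{1121306199456670456701} \approx -2.5763$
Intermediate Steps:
$s{\left(r,S \right)} = 2 - \sqrt{S^{2} + r^{2}}$ ($s{\left(r,S \right)} = 2 - \sqrt{r^{2} + S^{2}} = 2 - \sqrt{S^{2} + r^{2}}$)
$n{\left(L,E \right)} = \frac{1}{151 - \sqrt{E^{2} + L^{2}}}$ ($n{\left(L,E \right)} = \frac{1}{149 - \left(-2 + \sqrt{E^{2} + L^{2}}\right)} = \frac{1}{151 - \sqrt{E^{2} + L^{2}}}$)
$\frac{368935 + \frac{1}{266061}}{-143203 + n{\left(-684,-614 \right)}} = \frac{368935 + \frac{1}{266061}}{-143203 - \frac{1}{-151 + \sqrt{\left(-614\right)^{2} + \left(-684\right)^{2}}}} = \frac{368935 + \frac{1}{266061}}{-143203 - \frac{1}{-151 + \sqrt{376996 + 467856}}} = \frac{98159215036}{266061 \left(-143203 - \frac{1}{-151 + \sqrt{844852}}\right)} = \frac{98159215036}{266061 \left(-143203 - \frac{1}{-151 + 2 \sqrt{211213}}\right)}$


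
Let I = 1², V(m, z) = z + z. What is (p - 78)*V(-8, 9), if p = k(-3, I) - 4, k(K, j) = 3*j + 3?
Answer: -1368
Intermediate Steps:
V(m, z) = 2*z
I = 1
k(K, j) = 3 + 3*j
p = 2 (p = (3 + 3*1) - 4 = (3 + 3) - 4 = 6 - 4 = 2)
(p - 78)*V(-8, 9) = (2 - 78)*(2*9) = -76*18 = -1368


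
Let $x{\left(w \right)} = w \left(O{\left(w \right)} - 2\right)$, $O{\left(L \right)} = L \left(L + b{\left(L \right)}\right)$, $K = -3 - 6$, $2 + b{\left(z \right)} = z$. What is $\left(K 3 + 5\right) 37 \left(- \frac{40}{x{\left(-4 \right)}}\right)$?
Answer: $- \frac{4070}{19} \approx -214.21$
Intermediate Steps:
$b{\left(z \right)} = -2 + z$
$K = -9$ ($K = -3 - 6 = -9$)
$O{\left(L \right)} = L \left(-2 + 2 L\right)$ ($O{\left(L \right)} = L \left(L + \left(-2 + L\right)\right) = L \left(-2 + 2 L\right)$)
$x{\left(w \right)} = w \left(-2 + 2 w \left(-1 + w\right)\right)$ ($x{\left(w \right)} = w \left(2 w \left(-1 + w\right) - 2\right) = w \left(-2 + 2 w \left(-1 + w\right)\right)$)
$\left(K 3 + 5\right) 37 \left(- \frac{40}{x{\left(-4 \right)}}\right) = \left(\left(-9\right) 3 + 5\right) 37 \left(- \frac{40}{2 \left(-4\right) \left(-1 - 4 \left(-1 - 4\right)\right)}\right) = \left(-27 + 5\right) 37 \left(- \frac{40}{2 \left(-4\right) \left(-1 - -20\right)}\right) = \left(-22\right) 37 \left(- \frac{40}{2 \left(-4\right) \left(-1 + 20\right)}\right) = - 814 \left(- \frac{40}{2 \left(-4\right) 19}\right) = - 814 \left(- \frac{40}{-152}\right) = - 814 \left(\left(-40\right) \left(- \frac{1}{152}\right)\right) = \left(-814\right) \frac{5}{19} = - \frac{4070}{19}$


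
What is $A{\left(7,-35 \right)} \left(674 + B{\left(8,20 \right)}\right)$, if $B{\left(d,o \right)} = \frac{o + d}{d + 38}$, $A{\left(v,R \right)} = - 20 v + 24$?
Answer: $- \frac{1799856}{23} \approx -78255.0$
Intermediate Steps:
$A{\left(v,R \right)} = 24 - 20 v$
$B{\left(d,o \right)} = \frac{d + o}{38 + d}$
$A{\left(7,-35 \right)} \left(674 + B{\left(8,20 \right)}\right) = \left(24 - 140\right) \left(674 + \frac{8 + 20}{38 + 8}\right) = \left(24 - 140\right) \left(674 + \frac{1}{46} \cdot 28\right) = - 116 \left(674 + \frac{1}{46} \cdot 28\right) = - 116 \left(674 + \frac{14}{23}\right) = \left(-116\right) \frac{15516}{23} = - \frac{1799856}{23}$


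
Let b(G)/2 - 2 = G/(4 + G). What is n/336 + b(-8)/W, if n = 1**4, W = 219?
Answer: 323/8176 ≈ 0.039506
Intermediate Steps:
n = 1
b(G) = 4 + 2*G/(4 + G) (b(G) = 4 + 2*(G/(4 + G)) = 4 + 2*G/(4 + G))
n/336 + b(-8)/W = 1/336 + (2*(8 + 3*(-8))/(4 - 8))/219 = 1*(1/336) + (2*(8 - 24)/(-4))*(1/219) = 1/336 + (2*(-1/4)*(-16))*(1/219) = 1/336 + 8*(1/219) = 1/336 + 8/219 = 323/8176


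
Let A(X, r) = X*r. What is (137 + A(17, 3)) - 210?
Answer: -22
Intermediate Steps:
(137 + A(17, 3)) - 210 = (137 + 17*3) - 210 = (137 + 51) - 210 = 188 - 210 = -22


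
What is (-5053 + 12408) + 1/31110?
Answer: 228814051/31110 ≈ 7355.0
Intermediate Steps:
(-5053 + 12408) + 1/31110 = 7355 + 1/31110 = 228814051/31110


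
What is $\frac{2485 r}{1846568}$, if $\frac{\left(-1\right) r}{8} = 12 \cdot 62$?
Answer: $- \frac{26040}{3251} \approx -8.0098$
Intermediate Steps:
$r = -5952$ ($r = - 8 \cdot 12 \cdot 62 = \left(-8\right) 744 = -5952$)
$\frac{2485 r}{1846568} = \frac{2485 \left(-5952\right)}{1846568} = \left(-14790720\right) \frac{1}{1846568} = - \frac{26040}{3251}$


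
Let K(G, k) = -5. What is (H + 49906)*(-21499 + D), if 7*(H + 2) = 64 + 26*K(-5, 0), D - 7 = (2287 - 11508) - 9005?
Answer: -1981712588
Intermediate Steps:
D = -18219 (D = 7 + ((2287 - 11508) - 9005) = 7 + (-9221 - 9005) = 7 - 18226 = -18219)
H = -80/7 (H = -2 + (64 + 26*(-5))/7 = -2 + (64 - 130)/7 = -2 + (⅐)*(-66) = -2 - 66/7 = -80/7 ≈ -11.429)
(H + 49906)*(-21499 + D) = (-80/7 + 49906)*(-21499 - 18219) = (349262/7)*(-39718) = -1981712588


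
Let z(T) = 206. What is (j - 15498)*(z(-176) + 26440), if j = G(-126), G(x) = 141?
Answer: -409202622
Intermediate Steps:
j = 141
(j - 15498)*(z(-176) + 26440) = (141 - 15498)*(206 + 26440) = -15357*26646 = -409202622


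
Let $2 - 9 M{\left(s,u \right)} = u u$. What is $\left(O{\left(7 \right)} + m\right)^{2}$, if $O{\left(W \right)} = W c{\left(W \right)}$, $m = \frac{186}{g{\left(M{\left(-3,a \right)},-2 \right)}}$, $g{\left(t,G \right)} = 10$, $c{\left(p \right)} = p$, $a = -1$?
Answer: $\frac{114244}{25} \approx 4569.8$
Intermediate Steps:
$M{\left(s,u \right)} = \frac{2}{9} - \frac{u^{2}}{9}$ ($M{\left(s,u \right)} = \frac{2}{9} - \frac{u u}{9} = \frac{2}{9} - \frac{u^{2}}{9}$)
$m = \frac{93}{5}$ ($m = \frac{186}{10} = 186 \cdot \frac{1}{10} = \frac{93}{5} \approx 18.6$)
$O{\left(W \right)} = W^{2}$ ($O{\left(W \right)} = W W = W^{2}$)
$\left(O{\left(7 \right)} + m\right)^{2} = \left(7^{2} + \frac{93}{5}\right)^{2} = \left(49 + \frac{93}{5}\right)^{2} = \left(\frac{338}{5}\right)^{2} = \frac{114244}{25}$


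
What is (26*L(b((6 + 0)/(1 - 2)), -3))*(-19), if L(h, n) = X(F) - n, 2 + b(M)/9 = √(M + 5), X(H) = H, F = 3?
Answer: -2964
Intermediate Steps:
b(M) = -18 + 9*√(5 + M) (b(M) = -18 + 9*√(M + 5) = -18 + 9*√(5 + M))
L(h, n) = 3 - n
(26*L(b((6 + 0)/(1 - 2)), -3))*(-19) = (26*(3 - 1*(-3)))*(-19) = (26*(3 + 3))*(-19) = (26*6)*(-19) = 156*(-19) = -2964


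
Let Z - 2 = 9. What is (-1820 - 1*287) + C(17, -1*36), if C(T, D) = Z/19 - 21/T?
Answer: -680773/323 ≈ -2107.7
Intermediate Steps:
Z = 11 (Z = 2 + 9 = 11)
C(T, D) = 11/19 - 21/T
(-1820 - 1*287) + C(17, -1*36) = (-1820 - 1*287) + (11/19 - 21/17) = (-1820 - 287) + (11/19 - 21*1/17) = -2107 + (11/19 - 21/17) = -2107 - 212/323 = -680773/323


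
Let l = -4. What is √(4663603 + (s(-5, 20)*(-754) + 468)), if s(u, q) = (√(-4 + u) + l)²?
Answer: √(4658793 + 18096*I) ≈ 2158.4 + 4.192*I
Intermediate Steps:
s(u, q) = (-4 + √(-4 + u))² (s(u, q) = (√(-4 + u) - 4)² = (-4 + √(-4 + u))²)
√(4663603 + (s(-5, 20)*(-754) + 468)) = √(4663603 + ((-4 + √(-4 - 5))²*(-754) + 468)) = √(4663603 + ((-4 + √(-9))²*(-754) + 468)) = √(4663603 + ((-4 + 3*I)²*(-754) + 468)) = √(4663603 + (-754*(-4 + 3*I)² + 468)) = √(4663603 + (468 - 754*(-4 + 3*I)²)) = √(4664071 - 754*(-4 + 3*I)²)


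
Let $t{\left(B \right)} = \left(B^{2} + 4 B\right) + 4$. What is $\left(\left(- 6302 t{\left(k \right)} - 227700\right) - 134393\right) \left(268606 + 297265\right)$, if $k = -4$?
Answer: $-219162404171$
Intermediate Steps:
$t{\left(B \right)} = 4 + B^{2} + 4 B$
$\left(\left(- 6302 t{\left(k \right)} - 227700\right) - 134393\right) \left(268606 + 297265\right) = \left(\left(- 6302 \left(4 + \left(-4\right)^{2} + 4 \left(-4\right)\right) - 227700\right) - 134393\right) \left(268606 + 297265\right) = \left(\left(- 6302 \left(4 + 16 - 16\right) - 227700\right) - 134393\right) 565871 = \left(\left(\left(-6302\right) 4 - 227700\right) - 134393\right) 565871 = \left(\left(-25208 - 227700\right) - 134393\right) 565871 = \left(-252908 - 134393\right) 565871 = \left(-387301\right) 565871 = -219162404171$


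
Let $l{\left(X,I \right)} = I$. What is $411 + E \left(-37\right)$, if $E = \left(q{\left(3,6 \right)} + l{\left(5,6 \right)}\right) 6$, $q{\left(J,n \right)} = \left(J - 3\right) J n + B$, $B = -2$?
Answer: $-477$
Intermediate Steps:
$q{\left(J,n \right)} = -2 + J n \left(-3 + J\right)$ ($q{\left(J,n \right)} = \left(J - 3\right) J n - 2 = \left(-3 + J\right) J n - 2 = J \left(-3 + J\right) n - 2 = J n \left(-3 + J\right) - 2 = -2 + J n \left(-3 + J\right)$)
$E = 24$ ($E = \left(\left(-2 + 6 \cdot 3^{2} - 9 \cdot 6\right) + 6\right) 6 = \left(\left(-2 + 6 \cdot 9 - 54\right) + 6\right) 6 = \left(\left(-2 + 54 - 54\right) + 6\right) 6 = \left(-2 + 6\right) 6 = 4 \cdot 6 = 24$)
$411 + E \left(-37\right) = 411 + 24 \left(-37\right) = 411 - 888 = -477$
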